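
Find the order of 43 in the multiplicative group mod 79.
78

79 is prime, so ord(43) divides φ(79) = 78.
Divisors of 78: 1, 2, 3, 6, 13, 26, 39, 78.
Repeated squaring: 43^1 ≡ 43, 43^2 ≡ 32, 43^4 ≡ 76, 43^8 ≡ 9, 43^16 ≡ 2, 43^32 ≡ 4, 43^64 ≡ 16 (mod 79).
Test 43^d mod 79 for each divisor d in increasing order:
43^1 ≡ 43
43^2 ≡ 32
43^3 = 43^2·43^1 ≡ 33
43^6 = 43^4·43^2 ≡ 62
43^13 = 43^8·43^4·43^1 ≡ 24
43^26 = 43^16·43^8·43^2 ≡ 23
43^39 = 43^32·43^4·43^2·43^1 ≡ 78
43^78 = 43^64·43^8·43^4·43^2 ≡ 1  ← first divisor giving 1
The order is 78.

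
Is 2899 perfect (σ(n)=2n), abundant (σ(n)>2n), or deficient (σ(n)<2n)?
deficient

Proper divisors of 2899: sum = 1 + 13 + 223 = 237
Since 237 < 2899, 2899 is deficient.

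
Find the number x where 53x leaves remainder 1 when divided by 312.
53

gcd(53, 312) = 1, so the inverse exists.
Extended Euclidean algorithm on (312, 53):
312 = 5 × 53 + 47  ⟹  47 = (1)·312 + (-5)·53
53 = 1 × 47 + 6  ⟹  6 = (-1)·312 + (6)·53
47 = 7 × 6 + 5  ⟹  5 = (8)·312 + (-47)·53
6 = 1 × 5 + 1  ⟹  1 = (-9)·312 + (53)·53
So (53)·53 ≡ 1 (mod 312), i.e. 53^(-1) ≡ 53 (mod 312).
Check: 53 × 53 = 2809 ≡ 1 (mod 312)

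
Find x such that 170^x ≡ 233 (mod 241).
30

Baby-step giant-step with step n = ⌈√241⌉ = 16.
Baby steps 170^j mod 241 (j:value) for j=0..15: 0:1, 1:170, 2:221, 3:215, 4:159, 5:38, 6:194, 7:204, 8:217, 9:17, 10:239, 11:142, 12:40, 13:52, 14:164, 15:165.
Giant-step multiplier: 170^(-16) ≡ 170^(240-16) = 170^224 ≡ 100 (mod 241).
Giant steps γ_i = 233·100^i mod 241: γ_0=233, γ_1=164 (in table at j=14).
x = i·n + j = 1·16 + 14 = 30.
Check: 170^30 ≡ 233 (mod 241).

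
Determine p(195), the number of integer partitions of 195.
2580840212973

p(n) counts ways to write n as a sum of positive integers (order ignored).
Euler's pentagonal recurrence: p(k) = p(k-1) + p(k-2) - p(k-5) - p(k-7) + p(k-12) + p(k-15) - ... (offsets j(3j∓1)/2, signs ++--, p(0)=1, p(<0)=0).
DP table for k = 0..194: p(0)=1, p(1)=1, p(2)=2, p(3)=3, p(4)=5, p(5)=7, p(6)=11, p(7)=15, p(8)=22, p(9)=30, p(10)=42, p(11)=56, p(12)=77, p(13)=101, p(14)=135, p(15)=176, p(16)=231, p(17)=297, p(18)=385, p(19)=490, p(20)=627, p(21)=792, p(22)=1002, p(23)=1255, p(24)=1575, p(25)=1958, p(26)=2436, p(27)=3010, p(28)=3718, p(29)=4565, p(30)=5604, p(31)=6842, p(32)=8349, p(33)=10143, p(34)=12310, p(35)=14883, p(36)=17977, p(37)=21637, p(38)=26015, p(39)=31185, p(40)=37338, p(41)=44583, p(42)=53174, p(43)=63261, p(44)=75175, p(45)=89134, p(46)=105558, p(47)=124754, p(48)=147273, p(49)=173525, p(50)=204226, p(51)=239943, p(52)=281589, p(53)=329931, p(54)=386155, p(55)=451276, p(56)=526823, p(57)=614154, p(58)=715220, p(59)=831820, p(60)=966467, p(61)=1121505, p(62)=1300156, p(63)=1505499, p(64)=1741630, p(65)=2012558, p(66)=2323520, p(67)=2679689, p(68)=3087735, p(69)=3554345, p(70)=4087968, p(71)=4697205, p(72)=5392783, p(73)=6185689, p(74)=7089500, p(75)=8118264, p(76)=9289091, p(77)=10619863, p(78)=12132164, p(79)=13848650, p(80)=15796476, p(81)=18004327, p(82)=20506255, p(83)=23338469, p(84)=26543660, p(85)=30167357, p(86)=34262962, p(87)=38887673, p(88)=44108109, p(89)=49995925, p(90)=56634173, p(91)=64112359, p(92)=72533807, p(93)=82010177, p(94)=92669720, p(95)=104651419, p(96)=118114304, p(97)=133230930, p(98)=150198136, p(99)=169229875, p(100)=190569292, p(101)=214481126, p(102)=241265379, p(103)=271248950, p(104)=304801365, p(105)=342325709, p(106)=384276336, p(107)=431149389, p(108)=483502844, p(109)=541946240, p(110)=607163746, p(111)=679903203, p(112)=761002156, p(113)=851376628, p(114)=952050665, p(115)=1064144451, p(116)=1188908248, p(117)=1327710076, p(118)=1482074143, p(119)=1653668665, p(120)=1844349560, p(121)=2056148051, p(122)=2291320912, p(123)=2552338241, p(124)=2841940500, p(125)=3163127352, p(126)=3519222692, p(127)=3913864295, p(128)=4351078600, p(129)=4835271870, p(130)=5371315400, p(131)=5964539504, p(132)=6620830889, p(133)=7346629512, p(134)=8149040695, p(135)=9035836076, p(136)=10015581680, p(137)=11097645016, p(138)=12292341831, p(139)=13610949895, p(140)=15065878135, p(141)=16670689208, p(142)=18440293320, p(143)=20390982757, p(144)=22540654445, p(145)=24908858009, p(146)=27517052599, p(147)=30388671978, p(148)=33549419497, p(149)=37027355200, p(150)=40853235313, p(151)=45060624582, p(152)=49686288421, p(153)=54770336324, p(154)=60356673280, p(155)=66493182097, p(156)=73232243759, p(157)=80630964769, p(158)=88751778802, p(159)=97662728555, p(160)=107438159466, p(161)=118159068427, p(162)=129913904637, p(163)=142798995930, p(164)=156919475295, p(165)=172389800255, p(166)=189334822579, p(167)=207890420102, p(168)=228204732751, p(169)=250438925115, p(170)=274768617130, p(171)=301384802048, p(172)=330495499613, p(173)=362326859895, p(174)=397125074750, p(175)=435157697830, p(176)=476715857290, p(177)=522115831195, p(178)=571701605655, p(179)=625846753120, p(180)=684957390936, p(181)=749474411781, p(182)=819876908323, p(183)=896684817527, p(184)=980462880430, p(185)=1071823774337, p(186)=1171432692373, p(187)=1280011042268, p(188)=1398341745571, p(189)=1527273599625, p(190)=1667727404093, p(191)=1820701100652, p(192)=1987276856363, p(193)=2168627105469, p(194)=2366022741845.
Final step: p(195) = p(194) + p(193) - p(190) - p(188) + p(183) + p(180) - p(173) - p(169) + p(160) + p(155) - p(144) - p(138) + p(125) + p(118) - p(103) - p(95) + p(78) + p(69) - p(50) - p(40) + p(19) + p(8)
= 2366022741845 + 2168627105469 - 1667727404093 - 1398341745571 + 896684817527 + 684957390936 - 362326859895 - 250438925115 + 107438159466 + 66493182097 - 22540654445 - 12292341831 + 3163127352 + 1482074143 - 271248950 - 104651419 + 12132164 + 3554345 - 204226 - 37338 + 490 + 22
= 2580840212973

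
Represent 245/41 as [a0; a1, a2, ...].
[5; 1, 40]

Euclidean algorithm steps:
245 = 5 × 41 + 40
41 = 1 × 40 + 1
40 = 40 × 1 + 0
Continued fraction: [5; 1, 40]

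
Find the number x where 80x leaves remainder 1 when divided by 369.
143

gcd(80, 369) = 1, so the inverse exists.
Extended Euclidean algorithm on (369, 80):
369 = 4 × 80 + 49  ⟹  49 = (1)·369 + (-4)·80
80 = 1 × 49 + 31  ⟹  31 = (-1)·369 + (5)·80
49 = 1 × 31 + 18  ⟹  18 = (2)·369 + (-9)·80
31 = 1 × 18 + 13  ⟹  13 = (-3)·369 + (14)·80
18 = 1 × 13 + 5  ⟹  5 = (5)·369 + (-23)·80
13 = 2 × 5 + 3  ⟹  3 = (-13)·369 + (60)·80
5 = 1 × 3 + 2  ⟹  2 = (18)·369 + (-83)·80
3 = 1 × 2 + 1  ⟹  1 = (-31)·369 + (143)·80
So (143)·80 ≡ 1 (mod 369), i.e. 80^(-1) ≡ 143 (mod 369).
Check: 80 × 143 = 11440 ≡ 1 (mod 369)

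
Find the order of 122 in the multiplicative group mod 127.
21

127 is prime, so ord(122) divides φ(127) = 126.
Divisors of 126: 1, 2, 3, 6, 7, 9, 14, 18, 21, 42, 63, 126.
Repeated squaring: 122^1 ≡ 122, 122^2 ≡ 25, 122^4 ≡ 117, 122^8 ≡ 100, 122^16 ≡ 94, 122^32 ≡ 73, 122^64 ≡ 122 (mod 127).
Test 122^d mod 127 for each divisor d in increasing order:
122^1 ≡ 122
122^2 ≡ 25
122^3 = 122^2·122^1 ≡ 2
122^6 = 122^4·122^2 ≡ 4
122^7 = 122^4·122^2·122^1 ≡ 107
122^9 = 122^8·122^1 ≡ 8
122^14 = 122^8·122^4·122^2 ≡ 19
122^18 = 122^16·122^2 ≡ 64
122^21 = 122^16·122^4·122^1 ≡ 1  ← first divisor giving 1
The order is 21.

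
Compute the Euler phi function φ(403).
360

403 = 13 × 31
φ(n) = n × ∏(1 - 1/p) for each prime p dividing n
φ(403) = 403 × (1 - 1/13) × (1 - 1/31) = 360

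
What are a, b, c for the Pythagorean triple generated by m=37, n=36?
(73, 2664, 2665)

Euclid's formula: a = m² - n², b = 2mn, c = m² + n²
m = 37, n = 36
a = 37² - 36² = 1369 - 1296 = 73
b = 2 × 37 × 36 = 2664
c = 37² + 36² = 1369 + 1296 = 2665
Verification: 73² + 2664² = 5329 + 7096896 = 7102225 = 2665² ✓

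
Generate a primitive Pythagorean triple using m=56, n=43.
(1287, 4816, 4985)

Euclid's formula: a = m² - n², b = 2mn, c = m² + n²
m = 56, n = 43
a = 56² - 43² = 3136 - 1849 = 1287
b = 2 × 56 × 43 = 4816
c = 56² + 43² = 3136 + 1849 = 4985
Verification: 1287² + 4816² = 1656369 + 23193856 = 24850225 = 4985² ✓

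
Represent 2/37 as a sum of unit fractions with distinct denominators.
1/19 + 1/703

Greedy algorithm:
2/37: ceiling(37/2) = 19, use 1/19
1/703: ceiling(703/1) = 703, use 1/703
Result: 2/37 = 1/19 + 1/703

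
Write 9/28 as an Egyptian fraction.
1/4 + 1/14

Greedy algorithm:
9/28: ceiling(28/9) = 4, use 1/4
1/14: ceiling(14/1) = 14, use 1/14
Result: 9/28 = 1/4 + 1/14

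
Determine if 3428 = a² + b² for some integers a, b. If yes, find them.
8² + 58² (a=8, b=58)

Factorization: 3428 = 2^2 × 857
By Fermat: n is sum of two squares iff every prime p ≡ 3 (mod 4) appears to even power.
All primes ≡ 3 (mod 4) appear to even power.
Search a = 0, 1, 2, … for 3428 - a² a perfect square: first hit at a = 8: 3428 - 64 = 3364 = 58².
3428 = 8² + 58² = 64 + 3364 ✓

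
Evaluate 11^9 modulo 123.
53

Repeated squaring. Binary of 9 = 1001.
11^1 ≡ 11 (mod 123); 11^2 ≡ 121 (mod 123); 11^4 ≡ 4 (mod 123); 11^8 ≡ 16 (mod 123)
11^9 = 11^1 × 11^8 ≡ 53 (mod 123)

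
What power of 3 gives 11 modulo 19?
12

Baby-step giant-step with step n = ⌈√19⌉ = 5.
Baby steps 3^j mod 19 (j:value) for j=0..4: 0:1, 1:3, 2:9, 3:8, 4:5.
Giant-step multiplier: 3^(-5) ≡ 3^(18-5) = 3^13 ≡ 14 (mod 19).
Giant steps γ_i = 11·14^i mod 19: γ_0=11, γ_1=2, γ_2=9 (in table at j=2).
x = i·n + j = 2·5 + 2 = 12.
Check: 3^12 ≡ 11 (mod 19).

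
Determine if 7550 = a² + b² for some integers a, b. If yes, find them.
Not possible

Factorization: 7550 = 2 × 5^2 × 151
By Fermat: n is sum of two squares iff every prime p ≡ 3 (mod 4) appears to even power.
Prime(s) ≡ 3 (mod 4) with odd exponent: [(151, 1)]
Therefore 7550 cannot be expressed as a² + b².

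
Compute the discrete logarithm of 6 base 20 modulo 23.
8

Baby-step giant-step with step n = ⌈√23⌉ = 5.
Baby steps 20^j mod 23 (j:value) for j=0..4: 0:1, 1:20, 2:9, 3:19, 4:12.
Giant-step multiplier: 20^(-5) ≡ 20^(22-5) = 20^17 ≡ 7 (mod 23).
Giant steps γ_i = 6·7^i mod 23: γ_0=6, γ_1=19 (in table at j=3).
x = i·n + j = 1·5 + 3 = 8.
Check: 20^8 ≡ 6 (mod 23).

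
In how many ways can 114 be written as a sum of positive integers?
952050665

p(n) counts ways to write n as a sum of positive integers (order ignored).
Euler's pentagonal recurrence: p(k) = p(k-1) + p(k-2) - p(k-5) - p(k-7) + p(k-12) + p(k-15) - ... (offsets j(3j∓1)/2, signs ++--, p(0)=1, p(<0)=0).
DP table for k = 0..113: p(0)=1, p(1)=1, p(2)=2, p(3)=3, p(4)=5, p(5)=7, p(6)=11, p(7)=15, p(8)=22, p(9)=30, p(10)=42, p(11)=56, p(12)=77, p(13)=101, p(14)=135, p(15)=176, p(16)=231, p(17)=297, p(18)=385, p(19)=490, p(20)=627, p(21)=792, p(22)=1002, p(23)=1255, p(24)=1575, p(25)=1958, p(26)=2436, p(27)=3010, p(28)=3718, p(29)=4565, p(30)=5604, p(31)=6842, p(32)=8349, p(33)=10143, p(34)=12310, p(35)=14883, p(36)=17977, p(37)=21637, p(38)=26015, p(39)=31185, p(40)=37338, p(41)=44583, p(42)=53174, p(43)=63261, p(44)=75175, p(45)=89134, p(46)=105558, p(47)=124754, p(48)=147273, p(49)=173525, p(50)=204226, p(51)=239943, p(52)=281589, p(53)=329931, p(54)=386155, p(55)=451276, p(56)=526823, p(57)=614154, p(58)=715220, p(59)=831820, p(60)=966467, p(61)=1121505, p(62)=1300156, p(63)=1505499, p(64)=1741630, p(65)=2012558, p(66)=2323520, p(67)=2679689, p(68)=3087735, p(69)=3554345, p(70)=4087968, p(71)=4697205, p(72)=5392783, p(73)=6185689, p(74)=7089500, p(75)=8118264, p(76)=9289091, p(77)=10619863, p(78)=12132164, p(79)=13848650, p(80)=15796476, p(81)=18004327, p(82)=20506255, p(83)=23338469, p(84)=26543660, p(85)=30167357, p(86)=34262962, p(87)=38887673, p(88)=44108109, p(89)=49995925, p(90)=56634173, p(91)=64112359, p(92)=72533807, p(93)=82010177, p(94)=92669720, p(95)=104651419, p(96)=118114304, p(97)=133230930, p(98)=150198136, p(99)=169229875, p(100)=190569292, p(101)=214481126, p(102)=241265379, p(103)=271248950, p(104)=304801365, p(105)=342325709, p(106)=384276336, p(107)=431149389, p(108)=483502844, p(109)=541946240, p(110)=607163746, p(111)=679903203, p(112)=761002156, p(113)=851376628.
Final step: p(114) = p(113) + p(112) - p(109) - p(107) + p(102) + p(99) - p(92) - p(88) + p(79) + p(74) - p(63) - p(57) + p(44) + p(37) - p(22) - p(14)
= 851376628 + 761002156 - 541946240 - 431149389 + 241265379 + 169229875 - 72533807 - 44108109 + 13848650 + 7089500 - 1505499 - 614154 + 75175 + 21637 - 1002 - 135
= 952050665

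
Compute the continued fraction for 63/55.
[1; 6, 1, 7]

Euclidean algorithm steps:
63 = 1 × 55 + 8
55 = 6 × 8 + 7
8 = 1 × 7 + 1
7 = 7 × 1 + 0
Continued fraction: [1; 6, 1, 7]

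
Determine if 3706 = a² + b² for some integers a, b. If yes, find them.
15² + 59² (a=15, b=59)

Factorization: 3706 = 2 × 17 × 109
By Fermat: n is sum of two squares iff every prime p ≡ 3 (mod 4) appears to even power.
All primes ≡ 3 (mod 4) appear to even power.
Search a = 0, 1, 2, … for 3706 - a² a perfect square: first hit at a = 15: 3706 - 225 = 3481 = 59².
3706 = 15² + 59² = 225 + 3481 ✓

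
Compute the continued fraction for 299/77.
[3; 1, 7, 1, 1, 4]

Euclidean algorithm steps:
299 = 3 × 77 + 68
77 = 1 × 68 + 9
68 = 7 × 9 + 5
9 = 1 × 5 + 4
5 = 1 × 4 + 1
4 = 4 × 1 + 0
Continued fraction: [3; 1, 7, 1, 1, 4]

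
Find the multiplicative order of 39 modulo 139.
46

139 is prime, so ord(39) divides φ(139) = 138.
Divisors of 138: 1, 2, 3, 6, 23, 46, 69, 138.
Repeated squaring: 39^1 ≡ 39, 39^2 ≡ 131, 39^4 ≡ 64, 39^8 ≡ 65, 39^16 ≡ 55, 39^32 ≡ 106, 39^64 ≡ 116, 39^128 ≡ 112 (mod 139).
Test 39^d mod 139 for each divisor d in increasing order:
39^1 ≡ 39
39^2 ≡ 131
39^3 = 39^2·39^1 ≡ 105
39^6 = 39^4·39^2 ≡ 44
39^23 = 39^16·39^4·39^2·39^1 ≡ 138
39^46 = 39^32·39^8·39^4·39^2 ≡ 1  ← first divisor giving 1
The order is 46.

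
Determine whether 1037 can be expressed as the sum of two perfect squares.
14² + 29² (a=14, b=29)

Factorization: 1037 = 17 × 61
By Fermat: n is sum of two squares iff every prime p ≡ 3 (mod 4) appears to even power.
All primes ≡ 3 (mod 4) appear to even power.
Search a = 0, 1, 2, … for 1037 - a² a perfect square: first hit at a = 14: 1037 - 196 = 841 = 29².
1037 = 14² + 29² = 196 + 841 ✓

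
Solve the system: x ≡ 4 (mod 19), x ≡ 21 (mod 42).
441

Using Chinese Remainder Theorem:
M = 19 × 42 = 798
M1 = 42, M2 = 19
y1 = 42^(-1) mod 19 = 5
y2 = 19^(-1) mod 42 = 31
x = (4×42×5 + 21×19×31) mod 798 = 441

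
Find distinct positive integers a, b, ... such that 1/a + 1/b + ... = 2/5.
1/3 + 1/15

Greedy algorithm:
2/5: ceiling(5/2) = 3, use 1/3
1/15: ceiling(15/1) = 15, use 1/15
Result: 2/5 = 1/3 + 1/15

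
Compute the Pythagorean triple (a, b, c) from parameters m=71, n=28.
(4257, 3976, 5825)

Euclid's formula: a = m² - n², b = 2mn, c = m² + n²
m = 71, n = 28
a = 71² - 28² = 5041 - 784 = 4257
b = 2 × 71 × 28 = 3976
c = 71² + 28² = 5041 + 784 = 5825
Verification: 4257² + 3976² = 18122049 + 15808576 = 33930625 = 5825² ✓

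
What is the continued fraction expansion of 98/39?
[2; 1, 1, 19]

Euclidean algorithm steps:
98 = 2 × 39 + 20
39 = 1 × 20 + 19
20 = 1 × 19 + 1
19 = 19 × 1 + 0
Continued fraction: [2; 1, 1, 19]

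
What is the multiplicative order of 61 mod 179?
89

179 is prime, so ord(61) divides φ(179) = 178.
Divisors of 178: 1, 2, 89, 178.
Repeated squaring: 61^1 ≡ 61, 61^2 ≡ 141, 61^4 ≡ 12, 61^8 ≡ 144, 61^16 ≡ 151, 61^32 ≡ 68, 61^64 ≡ 149, 61^128 ≡ 5 (mod 179).
Test 61^d mod 179 for each divisor d in increasing order:
61^1 ≡ 61
61^2 ≡ 141
61^89 = 61^64·61^16·61^8·61^1 ≡ 1  ← first divisor giving 1
The order is 89.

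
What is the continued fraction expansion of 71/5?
[14; 5]

Euclidean algorithm steps:
71 = 14 × 5 + 1
5 = 5 × 1 + 0
Continued fraction: [14; 5]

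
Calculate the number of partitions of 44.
75175

p(n) counts ways to write n as a sum of positive integers (order ignored).
Euler's pentagonal recurrence: p(k) = p(k-1) + p(k-2) - p(k-5) - p(k-7) + p(k-12) + p(k-15) - ... (offsets j(3j∓1)/2, signs ++--, p(0)=1, p(<0)=0).
DP table for k = 0..43: p(0)=1, p(1)=1, p(2)=2, p(3)=3, p(4)=5, p(5)=7, p(6)=11, p(7)=15, p(8)=22, p(9)=30, p(10)=42, p(11)=56, p(12)=77, p(13)=101, p(14)=135, p(15)=176, p(16)=231, p(17)=297, p(18)=385, p(19)=490, p(20)=627, p(21)=792, p(22)=1002, p(23)=1255, p(24)=1575, p(25)=1958, p(26)=2436, p(27)=3010, p(28)=3718, p(29)=4565, p(30)=5604, p(31)=6842, p(32)=8349, p(33)=10143, p(34)=12310, p(35)=14883, p(36)=17977, p(37)=21637, p(38)=26015, p(39)=31185, p(40)=37338, p(41)=44583, p(42)=53174, p(43)=63261.
Final step: p(44) = p(43) + p(42) - p(39) - p(37) + p(32) + p(29) - p(22) - p(18) + p(9) + p(4)
= 63261 + 53174 - 31185 - 21637 + 8349 + 4565 - 1002 - 385 + 30 + 5
= 75175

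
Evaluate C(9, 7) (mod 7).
1

Using Lucas' theorem:
Write n=9 and k=7 in base 7:
n in base 7: [1, 2]
k in base 7: [1, 0]
C(9,7) mod 7 = ∏ C(n_i, k_i) mod 7
Digit binomials (mod 7): C(1,1) = 1; C(2,0) = 1
Product: 1 × 1 = 1 ≡ 1 (mod 7)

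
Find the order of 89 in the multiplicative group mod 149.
148

149 is prime, so ord(89) divides φ(149) = 148.
Divisors of 148: 1, 2, 4, 37, 74, 148.
Repeated squaring: 89^1 ≡ 89, 89^2 ≡ 24, 89^4 ≡ 129, 89^8 ≡ 102, 89^16 ≡ 123, 89^32 ≡ 80, 89^64 ≡ 142, 89^128 ≡ 49 (mod 149).
Test 89^d mod 149 for each divisor d in increasing order:
89^1 ≡ 89
89^2 ≡ 24
89^4 ≡ 129
89^37 = 89^32·89^4·89^1 ≡ 44
89^74 = 89^64·89^8·89^2 ≡ 148
89^148 = 89^128·89^16·89^4 ≡ 1  ← first divisor giving 1
The order is 148.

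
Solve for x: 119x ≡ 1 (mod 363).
302

gcd(119, 363) = 1, so the inverse exists.
Extended Euclidean algorithm on (363, 119):
363 = 3 × 119 + 6  ⟹  6 = (1)·363 + (-3)·119
119 = 19 × 6 + 5  ⟹  5 = (-19)·363 + (58)·119
6 = 1 × 5 + 1  ⟹  1 = (20)·363 + (-61)·119
So (-61)·119 ≡ 1 (mod 363), i.e. 119^(-1) ≡ -61 ≡ 302 (mod 363).
Check: 119 × 302 = 35938 ≡ 1 (mod 363)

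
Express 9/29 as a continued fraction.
[0; 3, 4, 2]

Euclidean algorithm steps:
9 = 0 × 29 + 9
29 = 3 × 9 + 2
9 = 4 × 2 + 1
2 = 2 × 1 + 0
Continued fraction: [0; 3, 4, 2]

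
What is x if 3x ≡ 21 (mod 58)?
x ≡ 7 (mod 58)

gcd(3, 58) = 1, which divides 21, so solutions exist.
Find 3^(-1) mod 58 by the extended Euclidean algorithm:
58 = 19 × 3 + 1  ⟹  1 = (1)·58 + (-19)·3
So (-19)·3 ≡ 1 (mod 58), i.e. 3^(-1) ≡ -19 ≡ 39 (mod 58).
x ≡ 39 × 21 = 819 ≡ 7 (mod 58).
Check: 3 × 7 = 21 ≡ 21 (mod 58).
Unique solution: x ≡ 7 (mod 58)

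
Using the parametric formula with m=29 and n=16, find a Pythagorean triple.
(585, 928, 1097)

Euclid's formula: a = m² - n², b = 2mn, c = m² + n²
m = 29, n = 16
a = 29² - 16² = 841 - 256 = 585
b = 2 × 29 × 16 = 928
c = 29² + 16² = 841 + 256 = 1097
Verification: 585² + 928² = 342225 + 861184 = 1203409 = 1097² ✓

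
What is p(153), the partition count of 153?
54770336324

p(n) counts ways to write n as a sum of positive integers (order ignored).
Euler's pentagonal recurrence: p(k) = p(k-1) + p(k-2) - p(k-5) - p(k-7) + p(k-12) + p(k-15) - ... (offsets j(3j∓1)/2, signs ++--, p(0)=1, p(<0)=0).
DP table for k = 0..152: p(0)=1, p(1)=1, p(2)=2, p(3)=3, p(4)=5, p(5)=7, p(6)=11, p(7)=15, p(8)=22, p(9)=30, p(10)=42, p(11)=56, p(12)=77, p(13)=101, p(14)=135, p(15)=176, p(16)=231, p(17)=297, p(18)=385, p(19)=490, p(20)=627, p(21)=792, p(22)=1002, p(23)=1255, p(24)=1575, p(25)=1958, p(26)=2436, p(27)=3010, p(28)=3718, p(29)=4565, p(30)=5604, p(31)=6842, p(32)=8349, p(33)=10143, p(34)=12310, p(35)=14883, p(36)=17977, p(37)=21637, p(38)=26015, p(39)=31185, p(40)=37338, p(41)=44583, p(42)=53174, p(43)=63261, p(44)=75175, p(45)=89134, p(46)=105558, p(47)=124754, p(48)=147273, p(49)=173525, p(50)=204226, p(51)=239943, p(52)=281589, p(53)=329931, p(54)=386155, p(55)=451276, p(56)=526823, p(57)=614154, p(58)=715220, p(59)=831820, p(60)=966467, p(61)=1121505, p(62)=1300156, p(63)=1505499, p(64)=1741630, p(65)=2012558, p(66)=2323520, p(67)=2679689, p(68)=3087735, p(69)=3554345, p(70)=4087968, p(71)=4697205, p(72)=5392783, p(73)=6185689, p(74)=7089500, p(75)=8118264, p(76)=9289091, p(77)=10619863, p(78)=12132164, p(79)=13848650, p(80)=15796476, p(81)=18004327, p(82)=20506255, p(83)=23338469, p(84)=26543660, p(85)=30167357, p(86)=34262962, p(87)=38887673, p(88)=44108109, p(89)=49995925, p(90)=56634173, p(91)=64112359, p(92)=72533807, p(93)=82010177, p(94)=92669720, p(95)=104651419, p(96)=118114304, p(97)=133230930, p(98)=150198136, p(99)=169229875, p(100)=190569292, p(101)=214481126, p(102)=241265379, p(103)=271248950, p(104)=304801365, p(105)=342325709, p(106)=384276336, p(107)=431149389, p(108)=483502844, p(109)=541946240, p(110)=607163746, p(111)=679903203, p(112)=761002156, p(113)=851376628, p(114)=952050665, p(115)=1064144451, p(116)=1188908248, p(117)=1327710076, p(118)=1482074143, p(119)=1653668665, p(120)=1844349560, p(121)=2056148051, p(122)=2291320912, p(123)=2552338241, p(124)=2841940500, p(125)=3163127352, p(126)=3519222692, p(127)=3913864295, p(128)=4351078600, p(129)=4835271870, p(130)=5371315400, p(131)=5964539504, p(132)=6620830889, p(133)=7346629512, p(134)=8149040695, p(135)=9035836076, p(136)=10015581680, p(137)=11097645016, p(138)=12292341831, p(139)=13610949895, p(140)=15065878135, p(141)=16670689208, p(142)=18440293320, p(143)=20390982757, p(144)=22540654445, p(145)=24908858009, p(146)=27517052599, p(147)=30388671978, p(148)=33549419497, p(149)=37027355200, p(150)=40853235313, p(151)=45060624582, p(152)=49686288421.
Final step: p(153) = p(152) + p(151) - p(148) - p(146) + p(141) + p(138) - p(131) - p(127) + p(118) + p(113) - p(102) - p(96) + p(83) + p(76) - p(61) - p(53) + p(36) + p(27) - p(8)
= 49686288421 + 45060624582 - 33549419497 - 27517052599 + 16670689208 + 12292341831 - 5964539504 - 3913864295 + 1482074143 + 851376628 - 241265379 - 118114304 + 23338469 + 9289091 - 1121505 - 329931 + 17977 + 3010 - 22
= 54770336324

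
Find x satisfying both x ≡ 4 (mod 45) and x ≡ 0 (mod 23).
184

Using Chinese Remainder Theorem:
M = 45 × 23 = 1035
M1 = 23, M2 = 45
y1 = 23^(-1) mod 45 = 2
y2 = 45^(-1) mod 23 = 22
x = (4×23×2 + 0×45×22) mod 1035 = 184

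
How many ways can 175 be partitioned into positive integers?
435157697830

p(n) counts ways to write n as a sum of positive integers (order ignored).
Euler's pentagonal recurrence: p(k) = p(k-1) + p(k-2) - p(k-5) - p(k-7) + p(k-12) + p(k-15) - ... (offsets j(3j∓1)/2, signs ++--, p(0)=1, p(<0)=0).
DP table for k = 0..174: p(0)=1, p(1)=1, p(2)=2, p(3)=3, p(4)=5, p(5)=7, p(6)=11, p(7)=15, p(8)=22, p(9)=30, p(10)=42, p(11)=56, p(12)=77, p(13)=101, p(14)=135, p(15)=176, p(16)=231, p(17)=297, p(18)=385, p(19)=490, p(20)=627, p(21)=792, p(22)=1002, p(23)=1255, p(24)=1575, p(25)=1958, p(26)=2436, p(27)=3010, p(28)=3718, p(29)=4565, p(30)=5604, p(31)=6842, p(32)=8349, p(33)=10143, p(34)=12310, p(35)=14883, p(36)=17977, p(37)=21637, p(38)=26015, p(39)=31185, p(40)=37338, p(41)=44583, p(42)=53174, p(43)=63261, p(44)=75175, p(45)=89134, p(46)=105558, p(47)=124754, p(48)=147273, p(49)=173525, p(50)=204226, p(51)=239943, p(52)=281589, p(53)=329931, p(54)=386155, p(55)=451276, p(56)=526823, p(57)=614154, p(58)=715220, p(59)=831820, p(60)=966467, p(61)=1121505, p(62)=1300156, p(63)=1505499, p(64)=1741630, p(65)=2012558, p(66)=2323520, p(67)=2679689, p(68)=3087735, p(69)=3554345, p(70)=4087968, p(71)=4697205, p(72)=5392783, p(73)=6185689, p(74)=7089500, p(75)=8118264, p(76)=9289091, p(77)=10619863, p(78)=12132164, p(79)=13848650, p(80)=15796476, p(81)=18004327, p(82)=20506255, p(83)=23338469, p(84)=26543660, p(85)=30167357, p(86)=34262962, p(87)=38887673, p(88)=44108109, p(89)=49995925, p(90)=56634173, p(91)=64112359, p(92)=72533807, p(93)=82010177, p(94)=92669720, p(95)=104651419, p(96)=118114304, p(97)=133230930, p(98)=150198136, p(99)=169229875, p(100)=190569292, p(101)=214481126, p(102)=241265379, p(103)=271248950, p(104)=304801365, p(105)=342325709, p(106)=384276336, p(107)=431149389, p(108)=483502844, p(109)=541946240, p(110)=607163746, p(111)=679903203, p(112)=761002156, p(113)=851376628, p(114)=952050665, p(115)=1064144451, p(116)=1188908248, p(117)=1327710076, p(118)=1482074143, p(119)=1653668665, p(120)=1844349560, p(121)=2056148051, p(122)=2291320912, p(123)=2552338241, p(124)=2841940500, p(125)=3163127352, p(126)=3519222692, p(127)=3913864295, p(128)=4351078600, p(129)=4835271870, p(130)=5371315400, p(131)=5964539504, p(132)=6620830889, p(133)=7346629512, p(134)=8149040695, p(135)=9035836076, p(136)=10015581680, p(137)=11097645016, p(138)=12292341831, p(139)=13610949895, p(140)=15065878135, p(141)=16670689208, p(142)=18440293320, p(143)=20390982757, p(144)=22540654445, p(145)=24908858009, p(146)=27517052599, p(147)=30388671978, p(148)=33549419497, p(149)=37027355200, p(150)=40853235313, p(151)=45060624582, p(152)=49686288421, p(153)=54770336324, p(154)=60356673280, p(155)=66493182097, p(156)=73232243759, p(157)=80630964769, p(158)=88751778802, p(159)=97662728555, p(160)=107438159466, p(161)=118159068427, p(162)=129913904637, p(163)=142798995930, p(164)=156919475295, p(165)=172389800255, p(166)=189334822579, p(167)=207890420102, p(168)=228204732751, p(169)=250438925115, p(170)=274768617130, p(171)=301384802048, p(172)=330495499613, p(173)=362326859895, p(174)=397125074750.
Final step: p(175) = p(174) + p(173) - p(170) - p(168) + p(163) + p(160) - p(153) - p(149) + p(140) + p(135) - p(124) - p(118) + p(105) + p(98) - p(83) - p(75) + p(58) + p(49) - p(30) - p(20)
= 397125074750 + 362326859895 - 274768617130 - 228204732751 + 142798995930 + 107438159466 - 54770336324 - 37027355200 + 15065878135 + 9035836076 - 2841940500 - 1482074143 + 342325709 + 150198136 - 23338469 - 8118264 + 715220 + 173525 - 5604 - 627
= 435157697830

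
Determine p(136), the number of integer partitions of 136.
10015581680

p(n) counts ways to write n as a sum of positive integers (order ignored).
Euler's pentagonal recurrence: p(k) = p(k-1) + p(k-2) - p(k-5) - p(k-7) + p(k-12) + p(k-15) - ... (offsets j(3j∓1)/2, signs ++--, p(0)=1, p(<0)=0).
DP table for k = 0..135: p(0)=1, p(1)=1, p(2)=2, p(3)=3, p(4)=5, p(5)=7, p(6)=11, p(7)=15, p(8)=22, p(9)=30, p(10)=42, p(11)=56, p(12)=77, p(13)=101, p(14)=135, p(15)=176, p(16)=231, p(17)=297, p(18)=385, p(19)=490, p(20)=627, p(21)=792, p(22)=1002, p(23)=1255, p(24)=1575, p(25)=1958, p(26)=2436, p(27)=3010, p(28)=3718, p(29)=4565, p(30)=5604, p(31)=6842, p(32)=8349, p(33)=10143, p(34)=12310, p(35)=14883, p(36)=17977, p(37)=21637, p(38)=26015, p(39)=31185, p(40)=37338, p(41)=44583, p(42)=53174, p(43)=63261, p(44)=75175, p(45)=89134, p(46)=105558, p(47)=124754, p(48)=147273, p(49)=173525, p(50)=204226, p(51)=239943, p(52)=281589, p(53)=329931, p(54)=386155, p(55)=451276, p(56)=526823, p(57)=614154, p(58)=715220, p(59)=831820, p(60)=966467, p(61)=1121505, p(62)=1300156, p(63)=1505499, p(64)=1741630, p(65)=2012558, p(66)=2323520, p(67)=2679689, p(68)=3087735, p(69)=3554345, p(70)=4087968, p(71)=4697205, p(72)=5392783, p(73)=6185689, p(74)=7089500, p(75)=8118264, p(76)=9289091, p(77)=10619863, p(78)=12132164, p(79)=13848650, p(80)=15796476, p(81)=18004327, p(82)=20506255, p(83)=23338469, p(84)=26543660, p(85)=30167357, p(86)=34262962, p(87)=38887673, p(88)=44108109, p(89)=49995925, p(90)=56634173, p(91)=64112359, p(92)=72533807, p(93)=82010177, p(94)=92669720, p(95)=104651419, p(96)=118114304, p(97)=133230930, p(98)=150198136, p(99)=169229875, p(100)=190569292, p(101)=214481126, p(102)=241265379, p(103)=271248950, p(104)=304801365, p(105)=342325709, p(106)=384276336, p(107)=431149389, p(108)=483502844, p(109)=541946240, p(110)=607163746, p(111)=679903203, p(112)=761002156, p(113)=851376628, p(114)=952050665, p(115)=1064144451, p(116)=1188908248, p(117)=1327710076, p(118)=1482074143, p(119)=1653668665, p(120)=1844349560, p(121)=2056148051, p(122)=2291320912, p(123)=2552338241, p(124)=2841940500, p(125)=3163127352, p(126)=3519222692, p(127)=3913864295, p(128)=4351078600, p(129)=4835271870, p(130)=5371315400, p(131)=5964539504, p(132)=6620830889, p(133)=7346629512, p(134)=8149040695, p(135)=9035836076.
Final step: p(136) = p(135) + p(134) - p(131) - p(129) + p(124) + p(121) - p(114) - p(110) + p(101) + p(96) - p(85) - p(79) + p(66) + p(59) - p(44) - p(36) + p(19) + p(10)
= 9035836076 + 8149040695 - 5964539504 - 4835271870 + 2841940500 + 2056148051 - 952050665 - 607163746 + 214481126 + 118114304 - 30167357 - 13848650 + 2323520 + 831820 - 75175 - 17977 + 490 + 42
= 10015581680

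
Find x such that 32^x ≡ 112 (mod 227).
122

Baby-step giant-step with step n = ⌈√227⌉ = 16.
Baby steps 32^j mod 227 (j:value) for j=0..15: 0:1, 1:32, 2:116, 3:80, 4:63, 5:200, 6:44, 7:46, 8:110, 9:115, 10:48, 11:174, 12:120, 13:208, 14:73, 15:66.
Giant-step multiplier: 32^(-16) ≡ 32^(226-16) = 32^210 ≡ 102 (mod 227).
Giant steps γ_i = 112·102^i mod 227: γ_0=112, γ_1=74, γ_2=57, γ_3=139, γ_4=104, γ_5=166, γ_6=134, γ_7=48 (in table at j=10).
x = i·n + j = 7·16 + 10 = 122.
Check: 32^122 ≡ 112 (mod 227).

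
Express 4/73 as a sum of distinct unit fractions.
1/19 + 1/463 + 1/321091 + 1/206198539471

Greedy algorithm:
4/73: ceiling(73/4) = 19, use 1/19
3/1387: ceiling(1387/3) = 463, use 1/463
2/642181: ceiling(642181/2) = 321091, use 1/321091
1/206198539471: ceiling(206198539471/1) = 206198539471, use 1/206198539471
Result: 4/73 = 1/19 + 1/463 + 1/321091 + 1/206198539471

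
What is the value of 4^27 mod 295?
284

Repeated squaring. Binary of 27 = 11011.
4^1 ≡ 4 (mod 295); 4^2 ≡ 16 (mod 295); 4^4 ≡ 256 (mod 295); 4^8 ≡ 46 (mod 295); 4^16 ≡ 51 (mod 295)
4^27 = 4^1 × 4^2 × 4^8 × 4^16 ≡ 284 (mod 295)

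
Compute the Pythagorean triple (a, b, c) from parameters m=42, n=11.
(1643, 924, 1885)

Euclid's formula: a = m² - n², b = 2mn, c = m² + n²
m = 42, n = 11
a = 42² - 11² = 1764 - 121 = 1643
b = 2 × 42 × 11 = 924
c = 42² + 11² = 1764 + 121 = 1885
Verification: 1643² + 924² = 2699449 + 853776 = 3553225 = 1885² ✓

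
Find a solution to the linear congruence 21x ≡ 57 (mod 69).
x ≡ 6 (mod 23)

gcd(21, 69) = 3, which divides 57, so solutions exist.
Divide through by 3: 7x ≡ 19 (mod 23).
Find 7^(-1) mod 23 by the extended Euclidean algorithm:
23 = 3 × 7 + 2  ⟹  2 = (1)·23 + (-3)·7
7 = 3 × 2 + 1  ⟹  1 = (-3)·23 + (10)·7
So (10)·7 ≡ 1 (mod 23), i.e. 7^(-1) ≡ 10 (mod 23).
x ≡ 10 × 19 = 190 ≡ 6 (mod 23).
Check: 21 × 6 = 126 ≡ 57 (mod 69).
x ≡ 6 (mod 23), giving 3 solutions mod 69.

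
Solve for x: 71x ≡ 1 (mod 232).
183

gcd(71, 232) = 1, so the inverse exists.
Extended Euclidean algorithm on (232, 71):
232 = 3 × 71 + 19  ⟹  19 = (1)·232 + (-3)·71
71 = 3 × 19 + 14  ⟹  14 = (-3)·232 + (10)·71
19 = 1 × 14 + 5  ⟹  5 = (4)·232 + (-13)·71
14 = 2 × 5 + 4  ⟹  4 = (-11)·232 + (36)·71
5 = 1 × 4 + 1  ⟹  1 = (15)·232 + (-49)·71
So (-49)·71 ≡ 1 (mod 232), i.e. 71^(-1) ≡ -49 ≡ 183 (mod 232).
Check: 71 × 183 = 12993 ≡ 1 (mod 232)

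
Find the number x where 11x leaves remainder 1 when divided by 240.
131

gcd(11, 240) = 1, so the inverse exists.
Extended Euclidean algorithm on (240, 11):
240 = 21 × 11 + 9  ⟹  9 = (1)·240 + (-21)·11
11 = 1 × 9 + 2  ⟹  2 = (-1)·240 + (22)·11
9 = 4 × 2 + 1  ⟹  1 = (5)·240 + (-109)·11
So (-109)·11 ≡ 1 (mod 240), i.e. 11^(-1) ≡ -109 ≡ 131 (mod 240).
Check: 11 × 131 = 1441 ≡ 1 (mod 240)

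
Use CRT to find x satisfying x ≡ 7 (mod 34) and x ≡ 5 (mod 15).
245

Using Chinese Remainder Theorem:
M = 34 × 15 = 510
M1 = 15, M2 = 34
y1 = 15^(-1) mod 34 = 25
y2 = 34^(-1) mod 15 = 4
x = (7×15×25 + 5×34×4) mod 510 = 245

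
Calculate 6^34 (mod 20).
16

Repeated squaring. Binary of 34 = 100010.
6^1 ≡ 6 (mod 20); 6^2 ≡ 16 (mod 20); 6^4 ≡ 16 (mod 20); 6^8 ≡ 16 (mod 20); 6^16 ≡ 16 (mod 20); 6^32 ≡ 16 (mod 20)
6^34 = 6^2 × 6^32 ≡ 16 (mod 20)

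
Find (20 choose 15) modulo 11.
5

Using Lucas' theorem:
Write n=20 and k=15 in base 11:
n in base 11: [1, 9]
k in base 11: [1, 4]
C(20,15) mod 11 = ∏ C(n_i, k_i) mod 11
Digit binomials (mod 11): C(1,1) = 1; C(9,4) = 126 ≡ 5
Product: 1 × 5 = 5 ≡ 5 (mod 11)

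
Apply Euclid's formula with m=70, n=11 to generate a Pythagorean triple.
(4779, 1540, 5021)

Euclid's formula: a = m² - n², b = 2mn, c = m² + n²
m = 70, n = 11
a = 70² - 11² = 4900 - 121 = 4779
b = 2 × 70 × 11 = 1540
c = 70² + 11² = 4900 + 121 = 5021
Verification: 4779² + 1540² = 22838841 + 2371600 = 25210441 = 5021² ✓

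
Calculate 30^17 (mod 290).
30

Repeated squaring. Binary of 17 = 10001.
30^1 ≡ 30 (mod 290); 30^2 ≡ 30 (mod 290); 30^4 ≡ 30 (mod 290); 30^8 ≡ 30 (mod 290); 30^16 ≡ 30 (mod 290)
30^17 = 30^1 × 30^16 ≡ 30 (mod 290)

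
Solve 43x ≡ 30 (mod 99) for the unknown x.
x ≡ 3 (mod 99)

gcd(43, 99) = 1, which divides 30, so solutions exist.
Find 43^(-1) mod 99 by the extended Euclidean algorithm:
99 = 2 × 43 + 13  ⟹  13 = (1)·99 + (-2)·43
43 = 3 × 13 + 4  ⟹  4 = (-3)·99 + (7)·43
13 = 3 × 4 + 1  ⟹  1 = (10)·99 + (-23)·43
So (-23)·43 ≡ 1 (mod 99), i.e. 43^(-1) ≡ -23 ≡ 76 (mod 99).
x ≡ 76 × 30 = 2280 ≡ 3 (mod 99).
Check: 43 × 3 = 129 ≡ 30 (mod 99).
Unique solution: x ≡ 3 (mod 99)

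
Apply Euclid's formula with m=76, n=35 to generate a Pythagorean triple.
(4551, 5320, 7001)

Euclid's formula: a = m² - n², b = 2mn, c = m² + n²
m = 76, n = 35
a = 76² - 35² = 5776 - 1225 = 4551
b = 2 × 76 × 35 = 5320
c = 76² + 35² = 5776 + 1225 = 7001
Verification: 4551² + 5320² = 20711601 + 28302400 = 49014001 = 7001² ✓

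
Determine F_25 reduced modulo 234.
145

Matrix identity: Q^n = [[F_(n+1), F_n], [F_n, F_(n-1)]] with Q = [[1,1],[1,0]].
n = 25 = 11001₂. Square-and-multiply, entries mod 234:
Q^1 = [[1,1],[1,0]]
Q^3 = (Q^1)²·Q = [[3,2],[2,1]]
Q^6 = (Q^3)² = [[13,8],[8,5]]
Q^12 = (Q^6)² = [[233,144],[144,89]]
Q^25 = (Q^12)²·Q = [[181,145],[145,36]]
F_25 mod 234 = Q^25[0][1] = 145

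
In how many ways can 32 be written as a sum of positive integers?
8349

p(n) counts ways to write n as a sum of positive integers (order ignored).
Euler's pentagonal recurrence: p(k) = p(k-1) + p(k-2) - p(k-5) - p(k-7) + p(k-12) + p(k-15) - ... (offsets j(3j∓1)/2, signs ++--, p(0)=1, p(<0)=0).
DP table for k = 0..31: p(0)=1, p(1)=1, p(2)=2, p(3)=3, p(4)=5, p(5)=7, p(6)=11, p(7)=15, p(8)=22, p(9)=30, p(10)=42, p(11)=56, p(12)=77, p(13)=101, p(14)=135, p(15)=176, p(16)=231, p(17)=297, p(18)=385, p(19)=490, p(20)=627, p(21)=792, p(22)=1002, p(23)=1255, p(24)=1575, p(25)=1958, p(26)=2436, p(27)=3010, p(28)=3718, p(29)=4565, p(30)=5604, p(31)=6842.
Final step: p(32) = p(31) + p(30) - p(27) - p(25) + p(20) + p(17) - p(10) - p(6)
= 6842 + 5604 - 3010 - 1958 + 627 + 297 - 42 - 11
= 8349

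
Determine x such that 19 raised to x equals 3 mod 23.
4

Baby-step giant-step with step n = ⌈√23⌉ = 5.
Baby steps 19^j mod 23 (j:value) for j=0..4: 0:1, 1:19, 2:16, 3:5, 4:3.
h = 3 is already in the table at j=4, so x = 4.
Check: 19^4 ≡ 3 (mod 23).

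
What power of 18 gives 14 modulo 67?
12

Baby-step giant-step with step n = ⌈√67⌉ = 9.
Baby steps 18^j mod 67 (j:value) for j=0..8: 0:1, 1:18, 2:56, 3:3, 4:54, 5:34, 6:9, 7:28, 8:35.
Giant-step multiplier: 18^(-9) ≡ 18^(66-9) = 18^57 ≡ 5 (mod 67).
Giant steps γ_i = 14·5^i mod 67: γ_0=14, γ_1=3 (in table at j=3).
x = i·n + j = 1·9 + 3 = 12.
Check: 18^12 ≡ 14 (mod 67).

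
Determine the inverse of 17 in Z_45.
8

gcd(17, 45) = 1, so the inverse exists.
Extended Euclidean algorithm on (45, 17):
45 = 2 × 17 + 11  ⟹  11 = (1)·45 + (-2)·17
17 = 1 × 11 + 6  ⟹  6 = (-1)·45 + (3)·17
11 = 1 × 6 + 5  ⟹  5 = (2)·45 + (-5)·17
6 = 1 × 5 + 1  ⟹  1 = (-3)·45 + (8)·17
So (8)·17 ≡ 1 (mod 45), i.e. 17^(-1) ≡ 8 (mod 45).
Check: 17 × 8 = 136 ≡ 1 (mod 45)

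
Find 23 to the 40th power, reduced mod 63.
58

Repeated squaring. Binary of 40 = 101000.
23^1 ≡ 23 (mod 63); 23^2 ≡ 25 (mod 63); 23^4 ≡ 58 (mod 63); 23^8 ≡ 25 (mod 63); 23^16 ≡ 58 (mod 63); 23^32 ≡ 25 (mod 63)
23^40 = 23^8 × 23^32 ≡ 58 (mod 63)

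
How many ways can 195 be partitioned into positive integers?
2580840212973

p(n) counts ways to write n as a sum of positive integers (order ignored).
Euler's pentagonal recurrence: p(k) = p(k-1) + p(k-2) - p(k-5) - p(k-7) + p(k-12) + p(k-15) - ... (offsets j(3j∓1)/2, signs ++--, p(0)=1, p(<0)=0).
DP table for k = 0..194: p(0)=1, p(1)=1, p(2)=2, p(3)=3, p(4)=5, p(5)=7, p(6)=11, p(7)=15, p(8)=22, p(9)=30, p(10)=42, p(11)=56, p(12)=77, p(13)=101, p(14)=135, p(15)=176, p(16)=231, p(17)=297, p(18)=385, p(19)=490, p(20)=627, p(21)=792, p(22)=1002, p(23)=1255, p(24)=1575, p(25)=1958, p(26)=2436, p(27)=3010, p(28)=3718, p(29)=4565, p(30)=5604, p(31)=6842, p(32)=8349, p(33)=10143, p(34)=12310, p(35)=14883, p(36)=17977, p(37)=21637, p(38)=26015, p(39)=31185, p(40)=37338, p(41)=44583, p(42)=53174, p(43)=63261, p(44)=75175, p(45)=89134, p(46)=105558, p(47)=124754, p(48)=147273, p(49)=173525, p(50)=204226, p(51)=239943, p(52)=281589, p(53)=329931, p(54)=386155, p(55)=451276, p(56)=526823, p(57)=614154, p(58)=715220, p(59)=831820, p(60)=966467, p(61)=1121505, p(62)=1300156, p(63)=1505499, p(64)=1741630, p(65)=2012558, p(66)=2323520, p(67)=2679689, p(68)=3087735, p(69)=3554345, p(70)=4087968, p(71)=4697205, p(72)=5392783, p(73)=6185689, p(74)=7089500, p(75)=8118264, p(76)=9289091, p(77)=10619863, p(78)=12132164, p(79)=13848650, p(80)=15796476, p(81)=18004327, p(82)=20506255, p(83)=23338469, p(84)=26543660, p(85)=30167357, p(86)=34262962, p(87)=38887673, p(88)=44108109, p(89)=49995925, p(90)=56634173, p(91)=64112359, p(92)=72533807, p(93)=82010177, p(94)=92669720, p(95)=104651419, p(96)=118114304, p(97)=133230930, p(98)=150198136, p(99)=169229875, p(100)=190569292, p(101)=214481126, p(102)=241265379, p(103)=271248950, p(104)=304801365, p(105)=342325709, p(106)=384276336, p(107)=431149389, p(108)=483502844, p(109)=541946240, p(110)=607163746, p(111)=679903203, p(112)=761002156, p(113)=851376628, p(114)=952050665, p(115)=1064144451, p(116)=1188908248, p(117)=1327710076, p(118)=1482074143, p(119)=1653668665, p(120)=1844349560, p(121)=2056148051, p(122)=2291320912, p(123)=2552338241, p(124)=2841940500, p(125)=3163127352, p(126)=3519222692, p(127)=3913864295, p(128)=4351078600, p(129)=4835271870, p(130)=5371315400, p(131)=5964539504, p(132)=6620830889, p(133)=7346629512, p(134)=8149040695, p(135)=9035836076, p(136)=10015581680, p(137)=11097645016, p(138)=12292341831, p(139)=13610949895, p(140)=15065878135, p(141)=16670689208, p(142)=18440293320, p(143)=20390982757, p(144)=22540654445, p(145)=24908858009, p(146)=27517052599, p(147)=30388671978, p(148)=33549419497, p(149)=37027355200, p(150)=40853235313, p(151)=45060624582, p(152)=49686288421, p(153)=54770336324, p(154)=60356673280, p(155)=66493182097, p(156)=73232243759, p(157)=80630964769, p(158)=88751778802, p(159)=97662728555, p(160)=107438159466, p(161)=118159068427, p(162)=129913904637, p(163)=142798995930, p(164)=156919475295, p(165)=172389800255, p(166)=189334822579, p(167)=207890420102, p(168)=228204732751, p(169)=250438925115, p(170)=274768617130, p(171)=301384802048, p(172)=330495499613, p(173)=362326859895, p(174)=397125074750, p(175)=435157697830, p(176)=476715857290, p(177)=522115831195, p(178)=571701605655, p(179)=625846753120, p(180)=684957390936, p(181)=749474411781, p(182)=819876908323, p(183)=896684817527, p(184)=980462880430, p(185)=1071823774337, p(186)=1171432692373, p(187)=1280011042268, p(188)=1398341745571, p(189)=1527273599625, p(190)=1667727404093, p(191)=1820701100652, p(192)=1987276856363, p(193)=2168627105469, p(194)=2366022741845.
Final step: p(195) = p(194) + p(193) - p(190) - p(188) + p(183) + p(180) - p(173) - p(169) + p(160) + p(155) - p(144) - p(138) + p(125) + p(118) - p(103) - p(95) + p(78) + p(69) - p(50) - p(40) + p(19) + p(8)
= 2366022741845 + 2168627105469 - 1667727404093 - 1398341745571 + 896684817527 + 684957390936 - 362326859895 - 250438925115 + 107438159466 + 66493182097 - 22540654445 - 12292341831 + 3163127352 + 1482074143 - 271248950 - 104651419 + 12132164 + 3554345 - 204226 - 37338 + 490 + 22
= 2580840212973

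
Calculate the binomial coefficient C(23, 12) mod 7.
0

Using Lucas' theorem:
Write n=23 and k=12 in base 7:
n in base 7: [3, 2]
k in base 7: [1, 5]
C(23,12) mod 7 = ∏ C(n_i, k_i) mod 7
Digit binomials (mod 7): C(3,1) = 3; C(2,5) = 0 (k_i > n_i)
Product: 3 × 0 = 0 ≡ 0 (mod 7)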